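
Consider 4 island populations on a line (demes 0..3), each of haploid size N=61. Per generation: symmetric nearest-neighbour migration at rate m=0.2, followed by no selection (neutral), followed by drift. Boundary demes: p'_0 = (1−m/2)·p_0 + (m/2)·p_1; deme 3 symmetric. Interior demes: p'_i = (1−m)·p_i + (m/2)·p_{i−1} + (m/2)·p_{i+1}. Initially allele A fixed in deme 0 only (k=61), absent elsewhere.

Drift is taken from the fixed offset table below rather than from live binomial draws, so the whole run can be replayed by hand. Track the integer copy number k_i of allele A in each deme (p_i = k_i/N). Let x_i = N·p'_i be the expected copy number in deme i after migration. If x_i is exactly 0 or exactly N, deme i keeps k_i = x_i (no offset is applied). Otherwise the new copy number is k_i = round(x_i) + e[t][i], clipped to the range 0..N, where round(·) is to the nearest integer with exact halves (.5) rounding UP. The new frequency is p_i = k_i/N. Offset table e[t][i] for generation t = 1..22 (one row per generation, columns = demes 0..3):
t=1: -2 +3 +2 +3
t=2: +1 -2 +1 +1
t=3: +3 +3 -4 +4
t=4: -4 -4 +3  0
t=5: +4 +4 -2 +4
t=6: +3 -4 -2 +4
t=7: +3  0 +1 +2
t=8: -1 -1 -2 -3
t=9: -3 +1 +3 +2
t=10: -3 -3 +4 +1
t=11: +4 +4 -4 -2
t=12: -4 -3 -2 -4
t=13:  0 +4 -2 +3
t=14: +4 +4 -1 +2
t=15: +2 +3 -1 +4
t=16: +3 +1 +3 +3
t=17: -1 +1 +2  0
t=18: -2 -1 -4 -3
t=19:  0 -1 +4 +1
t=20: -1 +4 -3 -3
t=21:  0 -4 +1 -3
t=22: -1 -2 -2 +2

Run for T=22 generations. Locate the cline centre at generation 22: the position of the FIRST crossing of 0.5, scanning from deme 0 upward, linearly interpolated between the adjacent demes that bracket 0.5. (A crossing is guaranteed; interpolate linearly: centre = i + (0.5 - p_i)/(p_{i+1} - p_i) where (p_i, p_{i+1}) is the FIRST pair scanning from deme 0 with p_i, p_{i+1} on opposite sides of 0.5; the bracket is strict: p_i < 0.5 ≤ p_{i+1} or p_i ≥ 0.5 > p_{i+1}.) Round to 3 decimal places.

t=0: k=[61 0 0 0]
t=1: x=[54.9000 6.1000 0.0000 0.0000] k=[53 9 0 0]
t=2: x=[48.6000 12.5000 0.9000 0.0000] k=[50 11 2 0]
t=3: x=[46.1000 14.0000 2.7000 0.2000] k=[49 17 0 4]
t=4: x=[45.8000 18.5000 2.1000 3.6000] k=[42 15 5 4]
t=5: x=[39.3000 16.7000 5.9000 4.1000] k=[43 21 4 8]
t=6: x=[40.8000 21.5000 6.1000 7.6000] k=[44 18 4 12]
t=7: x=[41.4000 19.2000 6.2000 11.2000] k=[44 19 7 13]
t=8: x=[41.5000 20.3000 8.8000 12.4000] k=[41 19 7 9]
t=9: x=[38.8000 20.0000 8.4000 8.8000] k=[36 21 11 11]
t=10: x=[34.5000 21.5000 12.0000 11.0000] k=[32 19 16 12]
t=11: x=[30.7000 20.0000 15.9000 12.4000] k=[35 24 12 10]
t=12: x=[33.9000 23.9000 13.0000 10.2000] k=[30 21 11 6]
t=13: x=[29.1000 20.9000 11.5000 6.5000] k=[29 25 10 10]
t=14: x=[28.6000 23.9000 11.5000 10.0000] k=[33 28 11 12]
t=15: x=[32.5000 26.8000 12.8000 11.9000] k=[35 30 12 16]
t=16: x=[34.5000 28.7000 14.2000 15.6000] k=[38 30 17 19]
t=17: x=[37.2000 29.5000 18.5000 18.8000] k=[36 31 21 19]
t=18: x=[35.5000 30.5000 21.8000 19.2000] k=[34 30 18 16]
t=19: x=[33.6000 29.2000 19.0000 16.2000] k=[34 28 23 17]
t=20: x=[33.4000 28.1000 22.9000 17.6000] k=[32 32 20 15]
t=21: x=[32.0000 30.8000 20.7000 15.5000] k=[32 27 22 13]
t=22: x=[31.5000 27.0000 21.6000 13.9000] k=[31 25 20 16]

0.083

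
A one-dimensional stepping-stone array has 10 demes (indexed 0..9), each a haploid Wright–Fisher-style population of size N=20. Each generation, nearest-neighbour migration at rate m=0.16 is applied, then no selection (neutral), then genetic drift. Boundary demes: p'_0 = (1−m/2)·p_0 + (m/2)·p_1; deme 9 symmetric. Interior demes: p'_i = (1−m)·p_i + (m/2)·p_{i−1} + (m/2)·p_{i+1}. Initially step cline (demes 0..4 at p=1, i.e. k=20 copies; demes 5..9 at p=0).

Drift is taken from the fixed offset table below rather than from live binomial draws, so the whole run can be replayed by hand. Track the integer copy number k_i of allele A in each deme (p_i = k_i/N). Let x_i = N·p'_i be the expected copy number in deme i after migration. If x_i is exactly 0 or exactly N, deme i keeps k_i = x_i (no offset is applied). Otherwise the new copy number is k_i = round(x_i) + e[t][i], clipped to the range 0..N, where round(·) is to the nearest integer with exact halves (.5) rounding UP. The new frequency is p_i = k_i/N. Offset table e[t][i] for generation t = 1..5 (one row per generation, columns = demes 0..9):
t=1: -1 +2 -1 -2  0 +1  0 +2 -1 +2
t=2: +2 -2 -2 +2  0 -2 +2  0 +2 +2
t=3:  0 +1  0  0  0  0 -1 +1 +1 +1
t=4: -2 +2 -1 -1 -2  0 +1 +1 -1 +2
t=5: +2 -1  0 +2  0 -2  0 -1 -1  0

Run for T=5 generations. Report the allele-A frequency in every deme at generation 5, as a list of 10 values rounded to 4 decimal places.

[1.0000, 1.0000, 1.0000, 1.0000, 0.6500, 0.1500, 0.1000, 0.0500, 0.0000, 0.0000]

t=0: k=[20 20 20 20 20 0 0 0 0 0]
t=1: x=[20.0000 20.0000 20.0000 20.0000 18.4000 1.6000 0.0000 0.0000 0.0000 0.0000] k=[20 20 20 20 18 3 0 0 0 0]
t=2: x=[20.0000 20.0000 20.0000 19.8400 16.9600 3.9600 0.2400 0.0000 0.0000 0.0000] k=[20 20 20 20 17 2 2 0 0 0]
t=3: x=[20.0000 20.0000 20.0000 19.7600 16.0400 3.2000 1.8400 0.1600 0.0000 0.0000] k=[20 20 20 20 16 3 1 1 0 0]
t=4: x=[20.0000 20.0000 20.0000 19.6800 15.2800 3.8800 1.1600 0.9200 0.0800 0.0000] k=[20 20 20 19 13 4 2 2 0 0]
t=5: x=[20.0000 20.0000 19.9200 18.6000 12.7600 4.5600 2.1600 1.8400 0.1600 0.0000] k=[20 20 20 20 13 3 2 1 0 0]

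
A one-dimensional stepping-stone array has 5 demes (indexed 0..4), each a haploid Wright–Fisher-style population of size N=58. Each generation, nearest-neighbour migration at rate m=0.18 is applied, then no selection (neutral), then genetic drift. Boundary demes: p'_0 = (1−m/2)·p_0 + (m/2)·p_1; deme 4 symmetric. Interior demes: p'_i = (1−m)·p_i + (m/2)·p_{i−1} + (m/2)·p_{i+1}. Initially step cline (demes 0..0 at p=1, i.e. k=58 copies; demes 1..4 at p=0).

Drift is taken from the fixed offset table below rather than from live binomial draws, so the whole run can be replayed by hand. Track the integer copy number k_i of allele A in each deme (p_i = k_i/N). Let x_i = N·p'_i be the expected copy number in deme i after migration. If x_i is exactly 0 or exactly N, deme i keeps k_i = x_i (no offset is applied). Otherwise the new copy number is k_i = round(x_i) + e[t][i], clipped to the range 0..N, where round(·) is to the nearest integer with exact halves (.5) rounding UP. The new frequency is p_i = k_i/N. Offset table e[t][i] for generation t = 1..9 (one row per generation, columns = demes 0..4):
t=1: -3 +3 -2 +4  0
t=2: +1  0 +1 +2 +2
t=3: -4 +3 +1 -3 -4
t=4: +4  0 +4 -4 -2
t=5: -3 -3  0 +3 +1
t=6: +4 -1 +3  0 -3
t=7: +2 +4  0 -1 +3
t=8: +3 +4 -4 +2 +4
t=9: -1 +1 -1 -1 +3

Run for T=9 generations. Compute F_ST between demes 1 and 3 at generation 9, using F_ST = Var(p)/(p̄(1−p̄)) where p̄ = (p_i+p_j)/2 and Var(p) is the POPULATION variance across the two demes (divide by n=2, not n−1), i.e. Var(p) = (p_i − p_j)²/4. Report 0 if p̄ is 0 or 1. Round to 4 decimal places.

0.1801

t=0: k=[58 0 0 0 0]
t=1: x=[52.7800 5.2200 0.0000 0.0000 0.0000] k=[50 8 0 0 0]
t=2: x=[46.2200 11.0600 0.7200 0.0000 0.0000] k=[47 11 2 0 0]
t=3: x=[43.7600 13.4300 2.6300 0.1800 0.0000] k=[40 16 4 0 0]
t=4: x=[37.8400 17.0800 4.7200 0.3600 0.0000] k=[42 17 9 0 0]
t=5: x=[39.7500 18.5300 8.9100 0.8100 0.0000] k=[37 16 9 4 0]
t=6: x=[35.1100 17.2600 9.1800 4.0900 0.3600] k=[39 16 12 4 0]
t=7: x=[36.9300 17.7100 11.6400 4.3600 0.3600] k=[39 22 12 3 3]
t=8: x=[37.4700 22.6300 12.0900 3.8100 3.0000] k=[40 27 8 6 7]
t=9: x=[38.8300 26.4600 9.5300 6.2700 6.9100] k=[38 27 9 5 10]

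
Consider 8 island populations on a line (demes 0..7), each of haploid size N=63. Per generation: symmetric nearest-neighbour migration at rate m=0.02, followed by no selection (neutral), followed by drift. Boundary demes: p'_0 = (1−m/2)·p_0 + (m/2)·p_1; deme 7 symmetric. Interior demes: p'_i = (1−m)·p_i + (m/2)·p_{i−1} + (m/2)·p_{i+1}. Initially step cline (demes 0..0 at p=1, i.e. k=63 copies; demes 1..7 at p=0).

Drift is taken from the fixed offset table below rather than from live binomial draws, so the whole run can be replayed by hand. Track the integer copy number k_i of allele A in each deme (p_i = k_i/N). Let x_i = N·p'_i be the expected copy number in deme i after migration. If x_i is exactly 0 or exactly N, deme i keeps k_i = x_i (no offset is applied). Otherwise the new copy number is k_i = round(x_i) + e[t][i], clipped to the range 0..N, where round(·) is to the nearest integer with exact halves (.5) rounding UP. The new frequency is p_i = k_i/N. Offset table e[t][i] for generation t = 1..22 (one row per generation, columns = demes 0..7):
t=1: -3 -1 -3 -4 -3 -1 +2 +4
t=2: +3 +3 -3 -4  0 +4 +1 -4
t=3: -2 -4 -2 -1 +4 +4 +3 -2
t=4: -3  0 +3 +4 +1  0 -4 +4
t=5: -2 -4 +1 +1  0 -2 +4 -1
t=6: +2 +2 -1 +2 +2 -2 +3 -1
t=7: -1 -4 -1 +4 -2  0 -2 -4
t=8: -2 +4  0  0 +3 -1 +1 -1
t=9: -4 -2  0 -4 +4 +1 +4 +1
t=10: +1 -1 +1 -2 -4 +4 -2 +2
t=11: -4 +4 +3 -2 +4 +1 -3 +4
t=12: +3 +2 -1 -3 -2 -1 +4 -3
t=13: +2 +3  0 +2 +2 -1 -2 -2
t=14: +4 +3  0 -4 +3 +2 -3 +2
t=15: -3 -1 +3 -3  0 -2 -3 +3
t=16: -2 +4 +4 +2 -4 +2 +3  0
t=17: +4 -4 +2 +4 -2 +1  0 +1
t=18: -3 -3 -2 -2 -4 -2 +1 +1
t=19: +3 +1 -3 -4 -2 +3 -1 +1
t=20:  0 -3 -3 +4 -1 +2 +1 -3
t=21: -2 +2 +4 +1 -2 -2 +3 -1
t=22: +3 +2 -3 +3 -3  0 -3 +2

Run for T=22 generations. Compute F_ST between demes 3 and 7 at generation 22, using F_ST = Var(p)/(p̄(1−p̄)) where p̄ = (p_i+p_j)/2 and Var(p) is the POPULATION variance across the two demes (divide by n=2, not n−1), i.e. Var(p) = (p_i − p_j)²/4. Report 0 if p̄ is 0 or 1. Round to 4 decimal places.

t=0: k=[63 0 0 0 0 0 0 0]
t=1: x=[62.3700 0.6300 0.0000 0.0000 0.0000 0.0000 0.0000 0.0000] k=[59 0 0 0 0 0 0 0]
t=2: x=[58.4100 0.5900 0.0000 0.0000 0.0000 0.0000 0.0000 0.0000] k=[61 4 0 0 0 0 0 0]
t=3: x=[60.4300 4.5300 0.0400 0.0000 0.0000 0.0000 0.0000 0.0000] k=[58 1 0 0 0 0 0 0]
t=4: x=[57.4300 1.5600 0.0100 0.0000 0.0000 0.0000 0.0000 0.0000] k=[54 2 3 0 0 0 0 0]
t=5: x=[53.4800 2.5300 2.9600 0.0300 0.0000 0.0000 0.0000 0.0000] k=[51 0 4 1 0 0 0 0]
t=6: x=[50.4900 0.5500 3.9300 1.0200 0.0100 0.0000 0.0000 0.0000] k=[52 3 3 3 2 0 0 0]
t=7: x=[51.5100 3.4900 3.0000 2.9900 1.9900 0.0200 0.0000 0.0000] k=[51 0 2 7 0 0 0 0]
t=8: x=[50.4900 0.5300 2.0300 6.8800 0.0700 0.0000 0.0000 0.0000] k=[48 5 2 7 3 0 0 0]
t=9: x=[47.5700 5.4000 2.0800 6.9100 3.0100 0.0300 0.0000 0.0000] k=[44 3 2 3 7 1 0 0]
t=10: x=[43.5900 3.4000 2.0200 3.0300 6.9000 1.0500 0.0100 0.0000] k=[45 2 3 1 3 5 0 0]
t=11: x=[44.5700 2.4400 2.9700 1.0400 3.0000 4.9300 0.0500 0.0000] k=[41 6 6 0 7 6 0 0]
t=12: x=[40.6500 6.3500 5.9400 0.1300 6.9200 5.9500 0.0600 0.0000] k=[44 8 5 0 5 5 4 0]
t=13: x=[43.6400 8.3300 4.9800 0.1000 4.9500 4.9900 3.9700 0.0400] k=[46 11 5 2 7 4 2 0]
t=14: x=[45.6500 11.2900 5.0300 2.0800 6.9200 4.0100 2.0000 0.0200] k=[50 14 5 0 10 6 0 2]
t=15: x=[49.6400 14.2700 5.0400 0.1500 9.8600 5.9800 0.0800 1.9800] k=[47 13 8 0 10 4 0 5]
t=16: x=[46.6600 13.2900 7.9700 0.1800 9.8400 4.0200 0.0900 4.9500] k=[45 17 12 2 6 6 3 5]
t=17: x=[44.7200 17.2300 11.9500 2.1400 5.9600 5.9700 3.0500 4.9800] k=[49 13 14 6 4 7 3 6]
t=18: x=[48.6400 13.3700 13.9100 6.0600 4.0500 6.9300 3.0700 5.9700] k=[46 10 12 4 0 5 4 7]
t=19: x=[45.6400 10.3800 11.9000 4.0400 0.0900 4.9400 4.0400 6.9700] k=[49 11 9 0 0 8 3 8]
t=20: x=[48.6200 11.3600 8.9300 0.0900 0.0800 7.8700 3.1000 7.9500] k=[49 8 6 4 0 10 4 5]
t=21: x=[48.5900 8.3900 6.0000 3.9800 0.1400 9.8400 4.0700 4.9900] k=[47 10 10 5 0 8 7 4]
t=22: x=[46.6300 10.3700 9.9500 5.0000 0.1300 7.9100 6.9800 4.0300] k=[50 12 7 8 0 8 4 6]

0.0026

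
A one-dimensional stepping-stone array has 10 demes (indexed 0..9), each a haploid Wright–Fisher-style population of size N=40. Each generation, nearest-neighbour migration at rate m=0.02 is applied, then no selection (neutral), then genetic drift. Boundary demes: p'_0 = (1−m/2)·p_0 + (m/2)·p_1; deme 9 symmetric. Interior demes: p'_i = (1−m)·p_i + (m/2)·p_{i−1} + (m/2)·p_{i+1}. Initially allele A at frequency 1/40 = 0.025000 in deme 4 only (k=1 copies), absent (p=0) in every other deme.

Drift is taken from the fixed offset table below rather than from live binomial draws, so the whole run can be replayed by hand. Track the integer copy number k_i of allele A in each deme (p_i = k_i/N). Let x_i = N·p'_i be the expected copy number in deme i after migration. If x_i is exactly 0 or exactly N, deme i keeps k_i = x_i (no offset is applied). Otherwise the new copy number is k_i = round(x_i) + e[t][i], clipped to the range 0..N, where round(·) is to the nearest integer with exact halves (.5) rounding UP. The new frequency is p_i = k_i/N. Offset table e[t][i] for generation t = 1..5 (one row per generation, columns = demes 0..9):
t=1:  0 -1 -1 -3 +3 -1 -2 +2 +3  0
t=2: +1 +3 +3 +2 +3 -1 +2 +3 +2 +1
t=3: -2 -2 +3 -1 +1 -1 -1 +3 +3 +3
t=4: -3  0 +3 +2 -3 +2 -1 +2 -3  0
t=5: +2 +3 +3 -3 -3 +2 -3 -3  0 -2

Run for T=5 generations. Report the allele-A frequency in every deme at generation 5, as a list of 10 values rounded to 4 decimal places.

t=0: k=[0 0 0 0 1 0 0 0 0 0]
t=1: x=[0.0000 0.0000 0.0000 0.0100 0.9800 0.0100 0.0000 0.0000 0.0000 0.0000] k=[0 0 0 0 4 0 0 0 0 0]
t=2: x=[0.0000 0.0000 0.0000 0.0400 3.9200 0.0400 0.0000 0.0000 0.0000 0.0000] k=[0 0 0 2 7 0 0 0 0 0]
t=3: x=[0.0000 0.0000 0.0200 2.0300 6.8800 0.0700 0.0000 0.0000 0.0000 0.0000] k=[0 0 3 1 8 0 0 0 0 0]
t=4: x=[0.0000 0.0300 2.9500 1.0900 7.8500 0.0800 0.0000 0.0000 0.0000 0.0000] k=[0 0 6 3 5 2 0 0 0 0]
t=5: x=[0.0000 0.0600 5.9100 3.0500 4.9500 2.0100 0.0200 0.0000 0.0000 0.0000] k=[0 3 9 0 2 4 0 0 0 0]

[0.0000, 0.0750, 0.2250, 0.0000, 0.0500, 0.1000, 0.0000, 0.0000, 0.0000, 0.0000]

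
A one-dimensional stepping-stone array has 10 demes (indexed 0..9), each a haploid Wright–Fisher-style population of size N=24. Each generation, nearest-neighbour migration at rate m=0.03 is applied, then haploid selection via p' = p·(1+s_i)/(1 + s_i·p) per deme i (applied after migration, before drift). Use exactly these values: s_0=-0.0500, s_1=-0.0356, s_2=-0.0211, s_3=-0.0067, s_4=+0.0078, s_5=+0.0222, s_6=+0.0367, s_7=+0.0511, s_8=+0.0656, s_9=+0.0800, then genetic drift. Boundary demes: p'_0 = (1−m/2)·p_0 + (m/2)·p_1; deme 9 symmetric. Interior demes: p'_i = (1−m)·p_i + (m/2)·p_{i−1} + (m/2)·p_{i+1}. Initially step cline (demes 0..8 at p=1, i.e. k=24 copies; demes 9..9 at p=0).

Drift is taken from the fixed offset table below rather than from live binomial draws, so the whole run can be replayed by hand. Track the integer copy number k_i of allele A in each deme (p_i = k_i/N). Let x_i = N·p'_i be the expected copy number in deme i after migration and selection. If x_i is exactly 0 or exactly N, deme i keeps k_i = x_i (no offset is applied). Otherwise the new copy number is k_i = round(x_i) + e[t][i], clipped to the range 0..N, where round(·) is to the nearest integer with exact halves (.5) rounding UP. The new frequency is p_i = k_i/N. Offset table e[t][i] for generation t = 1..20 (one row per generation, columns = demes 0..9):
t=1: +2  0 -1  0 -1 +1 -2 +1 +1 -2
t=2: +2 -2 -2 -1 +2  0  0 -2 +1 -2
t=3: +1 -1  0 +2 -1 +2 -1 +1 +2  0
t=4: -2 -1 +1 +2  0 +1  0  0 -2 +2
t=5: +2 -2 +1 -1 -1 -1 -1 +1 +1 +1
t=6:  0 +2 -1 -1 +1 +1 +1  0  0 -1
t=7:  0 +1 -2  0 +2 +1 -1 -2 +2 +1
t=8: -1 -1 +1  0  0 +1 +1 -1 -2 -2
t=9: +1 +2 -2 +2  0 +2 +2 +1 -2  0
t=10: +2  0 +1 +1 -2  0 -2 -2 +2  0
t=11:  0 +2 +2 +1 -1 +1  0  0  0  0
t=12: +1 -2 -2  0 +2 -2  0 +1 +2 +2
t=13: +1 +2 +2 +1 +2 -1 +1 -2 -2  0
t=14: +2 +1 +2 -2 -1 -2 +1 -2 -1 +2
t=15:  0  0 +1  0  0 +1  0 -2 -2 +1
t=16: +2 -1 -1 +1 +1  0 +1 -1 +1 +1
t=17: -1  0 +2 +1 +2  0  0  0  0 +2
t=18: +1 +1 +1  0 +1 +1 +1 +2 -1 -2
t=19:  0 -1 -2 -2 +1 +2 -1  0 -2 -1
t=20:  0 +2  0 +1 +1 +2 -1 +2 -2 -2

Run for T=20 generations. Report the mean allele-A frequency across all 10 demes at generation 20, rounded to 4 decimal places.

0.8917

t=0: k=[24 24 24 24 24 24 24 24 24 0]
t=1: x=[24.0000 24.0000 24.0000 24.0000 24.0000 24.0000 24.0000 24.0000 23.6618 0.3883] k=[24 24 24 24 24 24 24 24 24 0]
t=2: x=[24.0000 24.0000 24.0000 24.0000 24.0000 24.0000 24.0000 24.0000 23.6618 0.3883] k=[24 24 24 24 24 24 24 24 24 0]
t=3: x=[24.0000 24.0000 24.0000 24.0000 24.0000 24.0000 24.0000 24.0000 23.6618 0.3883] k=[24 24 24 24 24 24 24 24 24 0]
t=4: x=[24.0000 24.0000 24.0000 24.0000 24.0000 24.0000 24.0000 24.0000 23.6618 0.3883] k=[24 24 24 24 24 24 24 24 22 2]
t=5: x=[24.0000 24.0000 24.0000 24.0000 24.0000 24.0000 24.0000 23.9715 21.8573 2.4651] k=[24 24 24 24 24 24 24 24 23 3]
t=6: x=[24.0000 24.0000 24.0000 24.0000 24.0000 24.0000 24.0000 23.9857 22.7901 3.5252] k=[24 24 24 24 24 24 24 24 23 3]
t=7: x=[24.0000 24.0000 24.0000 24.0000 24.0000 24.0000 24.0000 23.9857 22.7901 3.5252] k=[24 24 24 24 24 24 24 22 24 5]
t=8: x=[24.0000 24.0000 24.0000 24.0000 24.0000 24.0000 23.9711 22.1470 23.7042 5.6090] k=[24 24 24 24 24 24 24 21 22 4]
t=9: x=[24.0000 24.0000 24.0000 24.0000 24.0000 24.0000 23.9566 21.1862 21.8430 4.5469] k=[24 24 24 24 24 24 24 22 20 5]
t=10: x=[24.0000 24.0000 24.0000 24.0000 24.0000 24.0000 23.9711 22.0895 20.0204 5.5464] k=[24 24 24 24 24 24 22 20 22 6]
t=11: x=[24.0000 24.0000 24.0000 24.0000 24.0000 23.9707 22.0651 20.2214 21.8573 6.6019] k=[24 24 24 24 24 24 22 20 22 7]
t=12: x=[24.0000 24.0000 24.0000 24.0000 24.0000 23.9707 22.0651 20.2214 21.8715 7.6195] k=[24 24 24 24 24 22 22 21 24 10]
t=13: x=[24.0000 24.0000 24.0000 24.0000 23.9702 22.0693 22.0505 21.1862 23.7605 10.6639] k=[24 24 24 24 24 21 23 19 22 11]
t=14: x=[24.0000 24.0000 24.0000 24.0000 23.9553 21.1309 22.9469 19.2963 21.9142 11.6255] k=[24 24 24 24 23 19 24 17 21 14]
t=15: x=[24.0000 24.0000 24.0000 23.9849 22.9627 19.2196 23.8263 17.4060 21.0055 14.5493] k=[24 24 24 24 23 20 24 15 19 16]
t=16: x=[24.0000 24.0000 24.0000 23.9849 22.9776 20.1761 23.8118 15.4709 19.1457 16.4489] k=[24 24 24 24 24 20 24 14 20 17]
t=17: x=[24.0000 24.0000 24.0000 24.0000 23.9405 20.1909 23.7974 14.5272 20.0780 17.4189] k=[24 24 24 24 24 20 24 15 20 19]
t=18: x=[24.0000 24.0000 24.0000 24.0000 23.9405 20.1909 23.8118 15.4857 20.1211 19.3121] k=[24 24 24 24 24 21 24 17 19 17]
t=19: x=[24.0000 24.0000 24.0000 24.0000 23.9553 21.1457 23.8553 17.3766 19.1891 17.4044] k=[24 24 24 24 24 23 23 17 17 16]
t=20: x=[24.0000 24.0000 24.0000 24.0000 23.9851 23.0355 22.9469 17.3326 17.2962 16.4197] k=[24 24 24 24 24 24 22 19 15 14]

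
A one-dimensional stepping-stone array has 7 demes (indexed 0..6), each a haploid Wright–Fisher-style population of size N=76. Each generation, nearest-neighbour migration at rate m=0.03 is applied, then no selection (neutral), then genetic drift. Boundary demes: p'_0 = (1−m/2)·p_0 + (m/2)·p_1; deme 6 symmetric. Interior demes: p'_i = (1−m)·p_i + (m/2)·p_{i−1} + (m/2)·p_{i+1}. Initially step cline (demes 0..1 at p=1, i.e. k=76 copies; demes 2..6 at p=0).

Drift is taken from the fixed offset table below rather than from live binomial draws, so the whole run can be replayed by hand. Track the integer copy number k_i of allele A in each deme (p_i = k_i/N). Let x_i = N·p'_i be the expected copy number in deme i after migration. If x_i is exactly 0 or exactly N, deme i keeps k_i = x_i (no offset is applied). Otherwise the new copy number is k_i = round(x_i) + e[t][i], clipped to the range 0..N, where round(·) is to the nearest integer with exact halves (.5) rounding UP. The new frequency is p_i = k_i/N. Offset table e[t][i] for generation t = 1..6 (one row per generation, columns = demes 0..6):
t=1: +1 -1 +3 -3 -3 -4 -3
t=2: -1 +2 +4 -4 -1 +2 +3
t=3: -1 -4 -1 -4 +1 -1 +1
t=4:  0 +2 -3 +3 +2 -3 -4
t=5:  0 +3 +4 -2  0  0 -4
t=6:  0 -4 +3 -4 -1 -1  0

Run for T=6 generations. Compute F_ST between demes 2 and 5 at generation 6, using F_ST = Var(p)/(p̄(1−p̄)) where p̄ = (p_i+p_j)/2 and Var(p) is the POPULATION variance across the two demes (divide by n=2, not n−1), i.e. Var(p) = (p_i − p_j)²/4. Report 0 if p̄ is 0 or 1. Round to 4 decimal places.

t=0: k=[76 76 0 0 0 0 0]
t=1: x=[76.0000 74.8600 1.1400 0.0000 0.0000 0.0000 0.0000] k=[76 74 4 0 0 0 0]
t=2: x=[75.9700 72.9800 4.9900 0.0600 0.0000 0.0000 0.0000] k=[75 75 9 0 0 0 0]
t=3: x=[75.0000 74.0100 9.8550 0.1350 0.0000 0.0000 0.0000] k=[74 70 9 0 0 0 0]
t=4: x=[73.9400 69.1450 9.7800 0.1350 0.0000 0.0000 0.0000] k=[74 71 7 3 0 0 0]
t=5: x=[73.9550 70.0850 7.9000 3.0150 0.0450 0.0000 0.0000] k=[74 73 12 1 0 0 0]
t=6: x=[73.9850 72.1000 12.7500 1.1500 0.0150 0.0000 0.0000] k=[74 68 16 0 0 0 0]

0.1176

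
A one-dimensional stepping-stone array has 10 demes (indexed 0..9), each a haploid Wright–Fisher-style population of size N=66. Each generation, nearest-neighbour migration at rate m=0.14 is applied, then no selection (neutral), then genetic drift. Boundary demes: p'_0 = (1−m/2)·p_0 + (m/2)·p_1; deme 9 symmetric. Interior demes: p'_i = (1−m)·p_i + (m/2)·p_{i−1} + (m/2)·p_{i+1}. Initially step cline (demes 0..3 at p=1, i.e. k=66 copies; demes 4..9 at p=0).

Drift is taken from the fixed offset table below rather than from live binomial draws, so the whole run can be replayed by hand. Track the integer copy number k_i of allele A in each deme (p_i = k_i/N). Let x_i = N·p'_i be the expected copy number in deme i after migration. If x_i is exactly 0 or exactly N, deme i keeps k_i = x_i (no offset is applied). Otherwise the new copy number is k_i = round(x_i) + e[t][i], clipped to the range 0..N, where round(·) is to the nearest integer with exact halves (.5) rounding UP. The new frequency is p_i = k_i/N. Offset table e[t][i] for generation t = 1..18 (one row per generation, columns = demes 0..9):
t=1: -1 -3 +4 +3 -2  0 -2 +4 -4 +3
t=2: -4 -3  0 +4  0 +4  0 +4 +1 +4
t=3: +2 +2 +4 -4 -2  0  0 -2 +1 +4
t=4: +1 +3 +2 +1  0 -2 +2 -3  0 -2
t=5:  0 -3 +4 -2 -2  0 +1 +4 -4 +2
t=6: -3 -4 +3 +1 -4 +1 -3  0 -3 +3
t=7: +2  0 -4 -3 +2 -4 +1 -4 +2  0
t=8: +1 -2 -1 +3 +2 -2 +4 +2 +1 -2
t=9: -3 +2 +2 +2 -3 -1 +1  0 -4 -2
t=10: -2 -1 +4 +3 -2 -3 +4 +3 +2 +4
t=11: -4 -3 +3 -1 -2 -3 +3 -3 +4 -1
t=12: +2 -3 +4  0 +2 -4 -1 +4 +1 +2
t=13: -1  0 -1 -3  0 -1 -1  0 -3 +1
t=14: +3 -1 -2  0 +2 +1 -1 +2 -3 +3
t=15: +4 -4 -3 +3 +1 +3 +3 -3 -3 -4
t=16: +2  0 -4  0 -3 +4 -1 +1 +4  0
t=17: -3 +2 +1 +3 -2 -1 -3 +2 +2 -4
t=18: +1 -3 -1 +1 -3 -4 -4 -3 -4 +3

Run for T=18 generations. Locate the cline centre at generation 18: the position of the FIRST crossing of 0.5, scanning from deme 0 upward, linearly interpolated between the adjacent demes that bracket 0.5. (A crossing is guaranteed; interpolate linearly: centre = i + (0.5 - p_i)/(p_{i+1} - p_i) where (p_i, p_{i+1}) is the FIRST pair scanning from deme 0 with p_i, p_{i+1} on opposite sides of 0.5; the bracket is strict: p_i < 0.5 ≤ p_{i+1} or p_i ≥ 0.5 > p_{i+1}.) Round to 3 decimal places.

3.429

t=0: k=[66 66 66 66 0 0 0 0 0 0]
t=1: x=[66.0000 66.0000 66.0000 61.3800 4.6200 0.0000 0.0000 0.0000 0.0000 0.0000] k=[66 66 66 64 3 0 0 0 0 0]
t=2: x=[66.0000 66.0000 65.8600 59.8700 7.0600 0.2100 0.0000 0.0000 0.0000 0.0000] k=[66 66 66 64 7 4 0 0 0 0]
t=3: x=[66.0000 66.0000 65.8600 60.1500 10.7800 3.9300 0.2800 0.0000 0.0000 0.0000] k=[66 66 66 56 9 4 0 0 0 0]
t=4: x=[66.0000 66.0000 65.3000 53.4100 11.9400 4.0700 0.2800 0.0000 0.0000 0.0000] k=[66 66 66 54 12 2 2 0 0 0]
t=5: x=[66.0000 66.0000 65.1600 51.9000 14.2400 2.7000 1.8600 0.1400 0.0000 0.0000] k=[66 66 66 50 12 3 3 4 0 0]
t=6: x=[66.0000 66.0000 64.8800 48.4600 14.0300 3.6300 3.0700 3.6500 0.2800 0.0000] k=[66 66 66 49 10 5 0 4 0 0]
t=7: x=[66.0000 66.0000 64.8100 47.4600 12.3800 5.0000 0.6300 3.4400 0.2800 0.0000] k=[66 66 61 44 14 1 2 0 2 0]
t=8: x=[66.0000 65.6500 60.1600 43.0900 15.1900 1.9800 1.7900 0.2800 1.7200 0.1400] k=[66 64 59 46 17 0 6 2 3 0]
t=9: x=[65.8600 63.7900 58.4400 44.8800 17.8400 1.6100 5.3000 2.3500 2.7200 0.2100] k=[63 66 60 47 15 1 6 2 0 0]
t=10: x=[63.2100 65.3700 59.5100 45.6700 16.2600 2.3300 5.3700 2.1400 0.1400 0.0000] k=[61 64 64 49 14 0 9 5 2 0]
t=11: x=[61.2100 63.7900 62.9500 47.6000 15.4700 1.6100 8.0900 5.0700 2.0700 0.1400] k=[57 61 66 47 13 0 11 2 6 0]
t=12: x=[57.2800 61.0700 64.3200 45.9500 14.4700 1.6800 9.6000 2.9100 5.3000 0.4200] k=[59 58 66 46 16 0 9 7 6 2]
t=13: x=[58.9300 58.6300 64.0400 45.3000 16.9800 1.7500 8.2300 7.0700 5.7900 2.2800] k=[58 59 63 42 17 1 7 7 3 3]
t=14: x=[58.0700 59.2100 61.2500 41.7200 17.6300 2.5400 6.5800 6.7200 3.2800 3.0000] k=[61 58 59 42 20 4 6 9 0 6]
t=15: x=[60.7900 58.2800 57.7400 41.6500 20.4200 5.2600 6.0700 8.1600 1.0500 5.5800] k=[65 54 55 45 21 8 9 5 0 2]
t=16: x=[64.2300 54.8400 54.2300 44.0200 21.7700 8.9800 8.6500 4.9300 0.4900 1.8600] k=[66 55 50 44 19 13 8 6 4 2]
t=17: x=[65.2300 55.4200 49.9300 42.6700 20.3300 13.0700 8.2100 6.0000 4.0000 2.1400] k=[62 57 51 46 18 12 5 8 6 0]
t=18: x=[61.6500 56.9300 51.0700 44.3900 19.5400 11.9300 5.7000 7.6500 5.7200 0.4200] k=[63 54 50 45 17 8 2 5 2 3]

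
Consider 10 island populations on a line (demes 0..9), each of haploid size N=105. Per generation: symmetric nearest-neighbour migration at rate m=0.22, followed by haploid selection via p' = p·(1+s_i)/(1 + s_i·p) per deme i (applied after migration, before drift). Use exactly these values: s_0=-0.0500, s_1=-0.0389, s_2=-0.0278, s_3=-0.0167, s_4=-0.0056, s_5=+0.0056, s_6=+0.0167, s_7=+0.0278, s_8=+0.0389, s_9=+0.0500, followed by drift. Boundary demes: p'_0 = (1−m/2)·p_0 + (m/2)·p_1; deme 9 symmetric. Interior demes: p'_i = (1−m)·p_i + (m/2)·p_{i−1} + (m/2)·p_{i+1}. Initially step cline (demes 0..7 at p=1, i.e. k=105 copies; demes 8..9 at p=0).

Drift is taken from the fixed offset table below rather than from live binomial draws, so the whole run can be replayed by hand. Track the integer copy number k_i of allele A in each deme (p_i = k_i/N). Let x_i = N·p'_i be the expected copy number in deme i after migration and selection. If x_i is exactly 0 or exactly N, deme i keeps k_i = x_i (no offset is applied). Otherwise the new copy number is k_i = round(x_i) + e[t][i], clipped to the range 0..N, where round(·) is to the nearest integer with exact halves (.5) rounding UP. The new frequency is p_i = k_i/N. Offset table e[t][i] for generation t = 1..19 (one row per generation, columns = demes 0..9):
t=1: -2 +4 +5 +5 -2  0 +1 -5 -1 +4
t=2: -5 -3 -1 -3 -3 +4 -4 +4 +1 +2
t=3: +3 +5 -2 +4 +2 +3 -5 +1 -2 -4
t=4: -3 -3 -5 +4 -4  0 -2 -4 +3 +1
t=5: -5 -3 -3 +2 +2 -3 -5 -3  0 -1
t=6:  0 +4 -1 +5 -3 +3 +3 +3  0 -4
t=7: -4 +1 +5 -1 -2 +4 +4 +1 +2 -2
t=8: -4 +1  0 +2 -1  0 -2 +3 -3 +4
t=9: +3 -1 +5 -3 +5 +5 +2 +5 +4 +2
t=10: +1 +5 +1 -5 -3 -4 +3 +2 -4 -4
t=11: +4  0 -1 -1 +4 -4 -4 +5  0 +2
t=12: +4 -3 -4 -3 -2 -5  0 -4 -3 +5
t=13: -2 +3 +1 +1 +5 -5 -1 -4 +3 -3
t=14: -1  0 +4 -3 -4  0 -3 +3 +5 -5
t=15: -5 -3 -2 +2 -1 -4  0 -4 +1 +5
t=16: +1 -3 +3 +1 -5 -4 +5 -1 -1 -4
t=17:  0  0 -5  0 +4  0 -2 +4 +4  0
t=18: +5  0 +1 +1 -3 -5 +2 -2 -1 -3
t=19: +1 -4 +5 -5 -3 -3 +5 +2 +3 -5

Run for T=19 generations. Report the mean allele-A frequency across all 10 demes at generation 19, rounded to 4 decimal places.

0.7810

t=0: k=[105 105 105 105 105 105 105 105 0 0]
t=1: x=[105.0000 105.0000 105.0000 105.0000 105.0000 105.0000 105.0000 93.7289 11.9482 0.0000] k=[105 105 105 105 105 105 105 89 11 0]
t=2: x=[105.0000 105.0000 105.0000 105.0000 105.0000 105.0000 103.2684 82.6659 18.9556 1.2698] k=[105 105 105 105 105 105 99 87 20 3]
t=3: x=[105.0000 105.0000 105.0000 105.0000 105.0000 104.3437 98.4426 81.4546 26.2440 5.1017] k=[105 105 105 105 105 105 93 82 24 1]
t=4: x=[105.0000 105.0000 105.0000 105.0000 105.0000 103.6873 93.2835 77.3916 28.6379 3.7003] k=[105 105 105 105 105 104 91 73 32 5]
t=5: x=[105.0000 105.0000 105.0000 105.0000 104.8894 102.6926 90.6563 71.1025 34.4170 8.3369] k=[105 105 105 105 105 100 86 68 34 7]
t=6: x=[105.0000 105.0000 105.0000 105.0000 104.4469 99.0415 85.8210 66.9081 35.6632 10.4190] k=[105 105 105 105 101 102 89 70 36 6]
t=7: x=[105.0000 105.0000 105.0000 104.5526 101.5312 100.4842 88.5708 69.0014 37.3532 9.7219] k=[105 105 105 104 100 104 93 70 39 8]
t=8: x=[105.0000 105.0000 104.8869 103.6477 100.8577 102.3644 91.8714 69.7648 39.9400 11.9158] k=[105 105 105 105 100 102 90 73 37 16]
t=9: x=[105.0000 105.0000 105.0000 104.4407 100.7471 100.4842 89.6681 71.5382 39.5866 19.0593] k=[105 105 105 101 105 105 92 77 44 21]
t=10: x=[105.0000 105.0000 104.5475 101.8286 104.5575 103.5779 91.9702 75.6039 46.0844 24.4327] k=[105 105 105 97 102 100 95 78 42 20]
t=11: x=[105.0000 105.0000 104.0951 98.3255 101.2095 99.6982 93.8462 76.4831 44.5156 23.2923] k=[105 105 103 97 105 96 90 81 45 25]
t=12: x=[105.0000 104.7711 102.4919 98.4371 103.1197 96.3743 89.8856 78.5759 47.7517 28.1948] k=[105 102 98 95 101 91 90 75 45 33]
t=13: x=[104.6527 101.7680 97.9263 95.8503 99.2094 92.0535 88.6895 73.9529 47.9726 35.4565] k=[103 105 99 97 104 87 88 70 51 32]
t=14: x=[103.1280 104.0847 99.2897 97.8790 101.3402 89.0557 86.1673 70.5279 52.0014 35.2227] k=[102 104 103 95 97 89 83 74 57 30]
t=15: x=[102.0778 103.6169 102.1529 95.9619 95.8532 89.2947 82.9598 73.7255 56.8962 34.0834] k=[97 101 100 98 95 85 83 70 58 39]
t=16: x=[97.0721 100.2741 99.7512 97.7776 94.1756 85.9672 82.0881 70.7458 58.2218 42.3165] k=[98 97 103 99 89 82 87 70 57 38]
t=17: x=[97.5424 97.4983 101.8140 98.2342 89.2550 83.4159 84.8510 71.0727 57.3349 41.3059] k=[98 97 97 98 93 83 83 75 61 41]
t=18: x=[97.5424 96.8155 96.9018 97.2195 92.3878 84.1933 82.4150 74.9318 61.3165 44.4457] k=[103 97 98 98 89 79 84 73 60 41]
t=19: x=[102.2037 97.4983 97.7008 96.8848 88.8133 80.7543 82.5339 73.3891 60.3222 44.3348] k=[103 93 103 92 86 78 88 75 63 39]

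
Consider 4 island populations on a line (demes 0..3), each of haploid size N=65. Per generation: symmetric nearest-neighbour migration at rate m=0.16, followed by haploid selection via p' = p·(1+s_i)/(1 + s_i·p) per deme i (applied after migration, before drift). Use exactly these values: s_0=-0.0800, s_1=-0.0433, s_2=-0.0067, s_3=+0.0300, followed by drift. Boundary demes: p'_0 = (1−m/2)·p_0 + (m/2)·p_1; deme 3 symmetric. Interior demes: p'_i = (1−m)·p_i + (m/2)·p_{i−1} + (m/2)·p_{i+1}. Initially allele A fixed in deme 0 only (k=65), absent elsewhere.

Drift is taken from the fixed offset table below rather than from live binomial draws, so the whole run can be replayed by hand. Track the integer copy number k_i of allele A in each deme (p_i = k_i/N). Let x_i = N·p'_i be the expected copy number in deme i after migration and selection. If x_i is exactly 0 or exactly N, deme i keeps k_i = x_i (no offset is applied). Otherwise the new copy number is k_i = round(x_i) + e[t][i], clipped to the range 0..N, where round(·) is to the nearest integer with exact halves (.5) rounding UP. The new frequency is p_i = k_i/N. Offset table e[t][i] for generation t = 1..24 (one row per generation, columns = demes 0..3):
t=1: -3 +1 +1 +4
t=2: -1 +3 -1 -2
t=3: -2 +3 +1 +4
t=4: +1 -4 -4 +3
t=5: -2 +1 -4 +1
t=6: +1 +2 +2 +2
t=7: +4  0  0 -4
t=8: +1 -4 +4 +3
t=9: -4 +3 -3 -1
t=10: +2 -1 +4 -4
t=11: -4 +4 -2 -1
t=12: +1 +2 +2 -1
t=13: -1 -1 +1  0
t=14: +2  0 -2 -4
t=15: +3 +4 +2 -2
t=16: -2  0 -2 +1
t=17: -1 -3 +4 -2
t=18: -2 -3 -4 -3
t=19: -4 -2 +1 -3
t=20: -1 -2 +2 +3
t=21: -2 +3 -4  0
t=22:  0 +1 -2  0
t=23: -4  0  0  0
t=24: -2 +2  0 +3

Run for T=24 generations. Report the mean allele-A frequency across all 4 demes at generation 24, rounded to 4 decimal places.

0.0846

t=0: k=[65 0 0 0]
t=1: x=[59.3869 4.9921 0.0000 0.0000] k=[56 6 0 0]
t=2: x=[51.1111 9.1659 0.4768 0.0000] k=[50 12 0 0]
t=3: x=[45.8534 13.5979 0.9537 0.0000] k=[44 17 2 0]
t=4: x=[40.5826 17.3904 3.0206 0.1648] k=[42 13 0 3]
t=5: x=[38.3800 13.7929 1.2716 2.8392] k=[36 15 0 4]
t=6: x=[32.9669 14.9640 1.5101 3.7840] k=[34 17 4 6]
t=7: x=[31.2856 16.7635 5.1679 5.9990] k=[35 17 5 2]
t=8: x=[32.2054 16.9201 5.6850 2.3048] k=[33 13 10 5]
t=9: x=[30.0493 13.8709 9.7840 5.5482] k=[26 17 7 5]
t=10: x=[24.0045 16.3719 7.5948 5.3022] k=[26 15 12 1]
t=11: x=[23.8477 15.1203 11.2971 1.9347] k=[20 19 9 1]
t=12: x=[18.7870 17.7041 9.1072 1.6879] k=[20 20 11 1]
t=13: x=[18.8644 18.6852 10.8591 1.8525] k=[18 18 12 2]
t=14: x=[16.9352 16.9593 11.6157 2.8803] k=[19 17 10 0]
t=15: x=[17.7442 16.0588 9.7044 0.8237] k=[21 20 12 0]
t=16: x=[19.7550 18.8423 11.6157 0.9884] k=[18 19 10 2]
t=17: x=[17.0122 17.6256 10.0229 2.7159] k=[16 15 14 1]
t=18: x=[14.9391 14.4953 12.9701 2.0992] k=[13 11 9 0]
t=19: x=[12.0025 10.6014 8.3908 0.7414] k=[8 9 9 0]
t=20: x=[7.5083 8.5848 8.2315 0.7414] k=[7 7 10 4]
t=21: x=[6.4960 6.9601 9.2266 4.6049] k=[4 10 5 5]
t=22: x=[4.1445 8.7784 5.3668 5.1381] k=[4 10 3 5]
t=23: x=[4.1445 8.6235 3.6965 4.9741] k=[0 9 4 5]
t=24: x=[0.6630 7.5786 4.4520 5.0561] k=[0 10 4 8]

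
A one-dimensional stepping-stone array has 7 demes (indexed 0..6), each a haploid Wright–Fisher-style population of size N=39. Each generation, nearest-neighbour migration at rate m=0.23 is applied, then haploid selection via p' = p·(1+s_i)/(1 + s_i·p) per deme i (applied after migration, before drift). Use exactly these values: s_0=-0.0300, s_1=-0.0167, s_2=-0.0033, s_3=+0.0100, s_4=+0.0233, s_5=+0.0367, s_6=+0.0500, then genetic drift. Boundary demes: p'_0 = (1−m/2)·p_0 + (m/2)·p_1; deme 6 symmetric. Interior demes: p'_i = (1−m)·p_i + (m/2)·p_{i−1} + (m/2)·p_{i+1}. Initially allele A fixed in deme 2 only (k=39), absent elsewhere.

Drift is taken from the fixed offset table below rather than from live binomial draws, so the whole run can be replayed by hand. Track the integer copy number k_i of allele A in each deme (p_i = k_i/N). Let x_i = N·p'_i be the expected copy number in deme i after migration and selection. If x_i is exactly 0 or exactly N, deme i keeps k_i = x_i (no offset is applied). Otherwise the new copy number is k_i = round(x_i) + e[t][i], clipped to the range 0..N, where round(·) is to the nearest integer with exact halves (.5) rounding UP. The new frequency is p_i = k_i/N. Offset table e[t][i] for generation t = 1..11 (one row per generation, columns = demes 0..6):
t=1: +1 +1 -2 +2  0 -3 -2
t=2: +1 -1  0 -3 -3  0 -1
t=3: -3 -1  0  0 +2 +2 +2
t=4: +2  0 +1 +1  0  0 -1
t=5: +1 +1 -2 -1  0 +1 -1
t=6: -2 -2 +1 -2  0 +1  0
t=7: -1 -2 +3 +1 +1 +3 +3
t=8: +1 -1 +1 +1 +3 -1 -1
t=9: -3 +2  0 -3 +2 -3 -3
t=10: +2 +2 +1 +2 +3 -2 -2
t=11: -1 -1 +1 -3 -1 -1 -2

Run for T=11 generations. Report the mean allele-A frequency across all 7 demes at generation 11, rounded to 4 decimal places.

0.1429

t=0: k=[0 0 39 0 0 0 0]
t=1: x=[0.0000 4.4186 30.0071 4.5246 0.0000 0.0000 0.0000] k=[0 5 28 7 0 0 0]
t=2: x=[0.5580 6.9730 22.9088 8.6769 0.8234 0.0000 0.0000] k=[2 6 23 6 0 0 0]
t=3: x=[2.3907 7.3936 19.0578 7.3240 0.7058 0.0000 0.0000] k=[0 6 19 7 3 0 0]
t=4: x=[0.6697 6.7109 16.0937 7.9830 3.1817 0.3575 0.0000] k=[3 7 17 9 3 0 0]
t=5: x=[3.3652 7.5866 14.8996 9.3003 3.4161 0.3575 0.0000] k=[4 9 13 8 3 1 0]
t=6: x=[4.4534 8.7700 11.9376 8.0635 3.4161 1.1547 0.1207] k=[2 7 13 6 3 2 0]
t=7: x=[2.5027 7.0176 11.4782 6.5138 3.2989 1.9507 0.2414] k=[2 5 14 8 4 5 3]
t=8: x=[2.2788 5.6086 12.2472 8.2948 4.6688 4.8048 3.3775] k=[3 5 13 9 8 4 2]
t=9: x=[3.1409 5.6086 11.5931 9.4159 7.7977 4.3679 2.3348] k=[0 8 12 6 10 1 0]
t=10: x=[0.8930 7.4381 10.8241 7.2083 8.6592 1.9869 0.1207] k=[3 9 12 9 12 0 0]
t=11: x=[3.5895 8.5421 11.2835 9.7626 10.4503 1.4288 0.0000] k=[3 8 12 7 9 0 0]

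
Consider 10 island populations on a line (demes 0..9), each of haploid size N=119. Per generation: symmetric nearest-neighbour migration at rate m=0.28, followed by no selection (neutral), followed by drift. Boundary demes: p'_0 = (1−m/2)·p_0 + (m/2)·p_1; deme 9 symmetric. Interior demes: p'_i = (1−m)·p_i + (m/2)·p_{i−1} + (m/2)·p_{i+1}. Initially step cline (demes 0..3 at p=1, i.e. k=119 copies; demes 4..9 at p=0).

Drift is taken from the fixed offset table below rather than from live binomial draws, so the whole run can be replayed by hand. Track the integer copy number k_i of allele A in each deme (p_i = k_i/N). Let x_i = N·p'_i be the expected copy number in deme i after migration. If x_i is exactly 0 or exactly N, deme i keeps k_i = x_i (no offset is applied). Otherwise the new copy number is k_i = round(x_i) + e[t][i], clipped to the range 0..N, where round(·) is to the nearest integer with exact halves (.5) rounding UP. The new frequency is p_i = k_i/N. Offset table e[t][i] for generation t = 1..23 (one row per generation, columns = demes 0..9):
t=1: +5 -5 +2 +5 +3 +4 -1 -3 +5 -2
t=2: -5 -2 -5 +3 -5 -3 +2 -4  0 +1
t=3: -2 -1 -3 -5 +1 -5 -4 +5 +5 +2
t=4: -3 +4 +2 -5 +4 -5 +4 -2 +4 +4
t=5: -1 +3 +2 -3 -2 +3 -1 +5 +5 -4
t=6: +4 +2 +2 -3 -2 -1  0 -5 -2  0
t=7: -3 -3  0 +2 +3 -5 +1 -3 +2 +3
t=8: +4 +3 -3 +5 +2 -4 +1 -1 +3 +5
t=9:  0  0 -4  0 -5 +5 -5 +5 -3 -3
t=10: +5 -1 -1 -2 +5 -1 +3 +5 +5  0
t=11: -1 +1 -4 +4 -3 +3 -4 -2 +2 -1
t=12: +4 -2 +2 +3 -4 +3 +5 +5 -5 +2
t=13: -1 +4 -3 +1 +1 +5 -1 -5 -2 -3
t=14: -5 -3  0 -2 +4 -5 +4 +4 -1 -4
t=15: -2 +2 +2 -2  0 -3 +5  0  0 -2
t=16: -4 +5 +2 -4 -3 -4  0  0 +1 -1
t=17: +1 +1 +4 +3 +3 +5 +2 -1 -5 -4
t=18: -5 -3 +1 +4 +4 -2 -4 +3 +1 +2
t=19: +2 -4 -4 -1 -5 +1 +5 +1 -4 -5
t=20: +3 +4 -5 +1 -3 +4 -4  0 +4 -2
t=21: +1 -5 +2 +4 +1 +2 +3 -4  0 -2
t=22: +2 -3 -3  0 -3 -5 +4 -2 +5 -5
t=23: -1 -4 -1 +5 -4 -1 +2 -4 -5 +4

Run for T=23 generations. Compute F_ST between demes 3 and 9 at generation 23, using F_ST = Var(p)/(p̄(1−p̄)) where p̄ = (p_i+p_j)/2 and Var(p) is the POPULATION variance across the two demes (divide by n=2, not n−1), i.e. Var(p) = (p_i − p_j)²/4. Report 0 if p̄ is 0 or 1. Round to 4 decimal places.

t=0: k=[119 119 119 119 0 0 0 0 0 0]
t=1: x=[119.0000 119.0000 119.0000 102.3400 16.6600 0.0000 0.0000 0.0000 0.0000 0.0000] k=[119 119 119 107 20 0 0 0 0 0]
t=2: x=[119.0000 119.0000 117.3200 96.5000 29.3800 2.8000 0.0000 0.0000 0.0000 0.0000] k=[119 119 112 100 24 0 0 0 0 0]
t=3: x=[119.0000 118.0200 111.3000 91.0400 31.2800 3.3600 0.0000 0.0000 0.0000 0.0000] k=[119 117 108 86 32 0 0 0 0 0]
t=4: x=[118.7200 116.0200 106.1800 81.5200 35.0800 4.4800 0.0000 0.0000 0.0000 0.0000] k=[116 119 108 77 39 0 0 0 0 0]
t=5: x=[116.4200 117.0400 105.2000 76.0200 38.8600 5.4600 0.0000 0.0000 0.0000 0.0000] k=[115 119 107 73 37 8 0 0 0 0]
t=6: x=[115.5600 116.7600 103.9200 72.7200 37.9800 10.9400 1.1200 0.0000 0.0000 0.0000] k=[119 119 106 70 36 10 1 0 0 0]
t=7: x=[119.0000 117.1800 102.7800 70.2800 37.1200 12.3800 2.1200 0.1400 0.0000 0.0000] k=[119 114 103 72 40 7 3 0 0 0]
t=8: x=[118.3000 113.1600 100.2000 71.8600 39.8600 11.0600 3.1400 0.4200 0.0000 0.0000] k=[119 116 97 77 42 7 4 0 0 0]
t=9: x=[118.5800 113.7600 96.8600 74.9000 42.0000 11.4800 3.8600 0.5600 0.0000 0.0000] k=[119 114 93 75 37 16 0 6 0 0]
t=10: x=[118.3000 111.7600 93.4200 72.2000 39.3800 16.7000 3.0800 4.3200 0.8400 0.0000] k=[119 111 92 70 44 16 6 9 6 0]
t=11: x=[117.8800 109.4600 91.5800 69.4400 43.7200 18.5200 7.8200 8.1600 5.5800 0.8400] k=[117 110 88 73 41 22 4 6 8 0]
t=12: x=[116.0200 107.9000 88.9800 70.6200 42.8200 22.1400 6.8000 6.0000 6.6000 1.1200] k=[119 106 91 74 39 25 12 11 2 3]
t=13: x=[117.1800 105.7200 90.7200 71.4800 41.9400 25.1400 13.6800 9.8800 3.4000 2.8600] k=[116 110 88 72 43 30 13 5 1 0]
t=14: x=[115.1600 107.7600 88.8400 70.1800 45.2400 29.4400 14.2600 5.5600 1.4200 0.1400] k=[110 105 89 68 49 24 18 10 0 0]
t=15: x=[109.3000 103.4600 88.3000 68.2800 48.1600 26.6600 17.7200 9.7200 1.4000 0.0000] k=[107 105 90 66 48 24 23 10 1 0]
t=16: x=[106.7200 103.1800 88.7400 66.8400 47.1600 27.2200 21.3200 10.5600 2.1200 0.1400] k=[103 108 91 63 44 23 21 11 3 0]
t=17: x=[103.7000 104.9200 89.4600 64.2600 43.7200 25.6600 19.8800 11.2800 3.7000 0.4200] k=[105 106 93 67 47 31 22 10 0 0]
t=18: x=[105.1400 104.0400 91.1800 67.8400 47.5600 31.9800 21.5800 10.2800 1.4000 0.0000] k=[100 101 92 72 52 30 18 13 2 0]
t=19: x=[100.1400 99.6000 90.4600 72.0000 51.7200 31.4000 18.9800 12.1600 3.2600 0.2800] k=[102 96 86 71 47 32 24 13 0 0]
t=20: x=[101.1600 95.4400 85.3000 69.7400 48.2600 32.9800 23.5800 12.7200 1.8200 0.0000] k=[104 99 80 71 45 37 20 13 6 0]
t=21: x=[103.3000 97.0400 81.4000 68.6200 47.5200 35.7400 21.4000 13.0000 6.1400 0.8400] k=[104 92 83 73 49 38 24 9 6 0]
t=22: x=[102.3200 92.4200 82.8600 71.0400 50.8200 37.5800 23.8600 10.6800 5.5800 0.8400] k=[104 89 80 71 48 33 28 9 11 0]
t=23: x=[101.9000 89.8400 80.0000 69.0400 49.1200 34.4000 26.0400 11.9400 9.1800 1.5400] k=[101 86 79 74 45 33 28 8 4 6]

0.3658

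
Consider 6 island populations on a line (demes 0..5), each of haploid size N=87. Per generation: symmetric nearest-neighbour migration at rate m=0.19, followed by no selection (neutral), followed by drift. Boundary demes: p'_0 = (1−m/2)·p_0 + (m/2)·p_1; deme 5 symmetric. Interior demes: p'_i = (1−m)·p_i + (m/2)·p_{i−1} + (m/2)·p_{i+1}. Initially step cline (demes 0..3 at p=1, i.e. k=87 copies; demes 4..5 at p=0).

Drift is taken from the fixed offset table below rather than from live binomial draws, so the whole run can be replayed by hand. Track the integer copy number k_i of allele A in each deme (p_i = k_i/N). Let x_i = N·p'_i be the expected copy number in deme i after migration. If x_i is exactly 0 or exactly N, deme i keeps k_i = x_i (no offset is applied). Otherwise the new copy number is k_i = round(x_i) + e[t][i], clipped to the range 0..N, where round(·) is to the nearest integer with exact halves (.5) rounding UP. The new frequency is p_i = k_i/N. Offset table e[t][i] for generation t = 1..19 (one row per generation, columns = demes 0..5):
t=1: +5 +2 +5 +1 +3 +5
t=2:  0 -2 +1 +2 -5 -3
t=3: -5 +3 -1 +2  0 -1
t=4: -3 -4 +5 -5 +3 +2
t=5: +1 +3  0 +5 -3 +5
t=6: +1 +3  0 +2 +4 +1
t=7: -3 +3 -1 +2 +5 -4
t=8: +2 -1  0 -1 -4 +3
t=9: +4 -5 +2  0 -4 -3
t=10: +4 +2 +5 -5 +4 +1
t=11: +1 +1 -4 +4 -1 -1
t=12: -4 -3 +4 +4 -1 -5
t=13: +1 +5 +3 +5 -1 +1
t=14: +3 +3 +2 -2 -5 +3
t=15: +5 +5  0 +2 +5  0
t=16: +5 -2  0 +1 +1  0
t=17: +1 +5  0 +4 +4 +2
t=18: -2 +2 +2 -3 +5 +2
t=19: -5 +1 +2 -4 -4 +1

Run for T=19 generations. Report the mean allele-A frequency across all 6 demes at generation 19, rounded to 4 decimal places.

0.7682

t=0: k=[87 87 87 87 0 0]
t=1: x=[87.0000 87.0000 87.0000 78.7350 8.2650 0.0000] k=[87 87 87 80 11 0]
t=2: x=[87.0000 87.0000 86.3350 74.1100 16.5100 1.0450] k=[87 87 87 76 12 0]
t=3: x=[87.0000 87.0000 85.9550 70.9650 16.9400 1.1400] k=[87 87 85 73 17 0]
t=4: x=[87.0000 86.8100 84.0500 68.8200 20.7050 1.6150] k=[87 83 87 64 24 4]
t=5: x=[86.6200 83.7600 84.4350 62.3850 25.9000 5.9000] k=[87 87 84 67 23 11]
t=6: x=[87.0000 86.7150 82.6700 64.4350 26.0400 12.1400] k=[87 87 83 66 30 13]
t=7: x=[87.0000 86.6200 81.7650 64.1950 31.8050 14.6150] k=[87 87 81 66 37 11]
t=8: x=[87.0000 86.4300 80.1450 64.6700 37.2850 13.4700] k=[87 85 80 64 33 16]
t=9: x=[86.8100 84.7150 78.9550 62.5750 34.3300 17.6150] k=[87 80 81 63 30 15]
t=10: x=[86.3350 80.7600 79.1950 61.5750 31.7100 16.4250] k=[87 83 84 57 36 17]
t=11: x=[86.6200 83.4750 81.3400 57.5700 36.1900 18.8050] k=[87 84 77 62 35 18]
t=12: x=[86.7150 83.6200 76.2400 60.8600 35.9500 19.6150] k=[83 81 80 65 35 15]
t=13: x=[82.8100 81.0950 78.6700 63.5750 35.9500 16.9000] k=[84 86 82 69 35 18]
t=14: x=[84.1900 85.4300 81.1450 67.0050 36.6150 19.6150] k=[87 87 83 65 32 23]
t=15: x=[87.0000 86.6200 81.6700 63.5750 34.2800 23.8550] k=[87 87 82 66 39 24]
t=16: x=[87.0000 86.5250 80.9550 64.9550 40.1400 25.4250] k=[87 85 81 66 41 25]
t=17: x=[86.8100 84.8100 79.9550 65.0500 41.8550 26.5200] k=[87 87 80 69 46 29]
t=18: x=[87.0000 86.3350 79.6200 67.8600 46.5700 30.6150] k=[87 87 82 65 52 33]
t=19: x=[87.0000 86.5250 80.8600 65.3800 51.4300 34.8050] k=[87 87 83 61 47 36]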